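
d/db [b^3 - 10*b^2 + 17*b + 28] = 3*b^2 - 20*b + 17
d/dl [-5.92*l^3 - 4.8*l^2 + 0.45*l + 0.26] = -17.76*l^2 - 9.6*l + 0.45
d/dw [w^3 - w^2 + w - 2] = 3*w^2 - 2*w + 1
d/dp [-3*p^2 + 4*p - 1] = 4 - 6*p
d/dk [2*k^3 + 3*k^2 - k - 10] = 6*k^2 + 6*k - 1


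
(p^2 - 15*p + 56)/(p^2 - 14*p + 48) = (p - 7)/(p - 6)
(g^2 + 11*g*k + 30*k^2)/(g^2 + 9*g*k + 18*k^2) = (g + 5*k)/(g + 3*k)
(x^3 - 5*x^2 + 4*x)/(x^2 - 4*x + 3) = x*(x - 4)/(x - 3)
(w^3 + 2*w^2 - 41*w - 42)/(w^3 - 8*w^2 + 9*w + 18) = (w + 7)/(w - 3)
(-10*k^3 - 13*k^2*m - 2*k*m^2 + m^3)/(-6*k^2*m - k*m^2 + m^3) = (5*k^2 + 4*k*m - m^2)/(m*(3*k - m))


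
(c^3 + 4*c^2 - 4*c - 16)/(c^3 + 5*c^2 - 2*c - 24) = (c + 2)/(c + 3)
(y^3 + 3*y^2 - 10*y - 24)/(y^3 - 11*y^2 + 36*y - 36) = (y^2 + 6*y + 8)/(y^2 - 8*y + 12)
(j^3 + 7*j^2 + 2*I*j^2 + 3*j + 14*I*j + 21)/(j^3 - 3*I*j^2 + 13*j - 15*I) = (j + 7)/(j - 5*I)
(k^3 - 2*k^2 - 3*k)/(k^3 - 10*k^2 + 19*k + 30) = k*(k - 3)/(k^2 - 11*k + 30)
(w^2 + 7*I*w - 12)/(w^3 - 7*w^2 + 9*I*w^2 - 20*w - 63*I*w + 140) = (w + 3*I)/(w^2 + w*(-7 + 5*I) - 35*I)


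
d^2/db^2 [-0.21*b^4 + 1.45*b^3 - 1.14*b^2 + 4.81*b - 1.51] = -2.52*b^2 + 8.7*b - 2.28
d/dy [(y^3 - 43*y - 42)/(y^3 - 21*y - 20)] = 22*(2*y - 1)/(y^4 - 2*y^3 - 39*y^2 + 40*y + 400)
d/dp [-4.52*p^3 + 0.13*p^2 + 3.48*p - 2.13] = -13.56*p^2 + 0.26*p + 3.48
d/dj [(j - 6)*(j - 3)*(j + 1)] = 3*j^2 - 16*j + 9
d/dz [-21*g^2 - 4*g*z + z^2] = -4*g + 2*z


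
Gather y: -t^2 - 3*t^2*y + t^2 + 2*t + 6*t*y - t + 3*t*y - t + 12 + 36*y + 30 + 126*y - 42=y*(-3*t^2 + 9*t + 162)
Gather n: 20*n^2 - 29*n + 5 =20*n^2 - 29*n + 5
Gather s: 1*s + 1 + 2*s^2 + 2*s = 2*s^2 + 3*s + 1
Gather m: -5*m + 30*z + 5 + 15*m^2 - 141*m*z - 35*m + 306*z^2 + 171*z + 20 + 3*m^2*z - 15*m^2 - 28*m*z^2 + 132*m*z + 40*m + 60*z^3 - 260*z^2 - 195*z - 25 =3*m^2*z + m*(-28*z^2 - 9*z) + 60*z^3 + 46*z^2 + 6*z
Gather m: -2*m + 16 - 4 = 12 - 2*m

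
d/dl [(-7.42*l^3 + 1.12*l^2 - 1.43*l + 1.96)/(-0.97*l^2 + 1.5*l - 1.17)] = (7.1974*l^4 - 22.26*l^3 + 26.3371*l^2 + 1.1816*l - 1.2669)/(0.9409*l^4 - 2.91*l^3 + 4.5198*l^2 - 3.51*l + 1.3689)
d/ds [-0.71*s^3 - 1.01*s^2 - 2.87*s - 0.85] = -2.13*s^2 - 2.02*s - 2.87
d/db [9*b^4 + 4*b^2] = 36*b^3 + 8*b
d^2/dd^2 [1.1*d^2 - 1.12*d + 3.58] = 2.20000000000000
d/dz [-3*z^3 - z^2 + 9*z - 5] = -9*z^2 - 2*z + 9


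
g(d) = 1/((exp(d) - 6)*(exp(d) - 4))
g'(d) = -exp(d)/((exp(d) - 6)*(exp(d) - 4)^2) - exp(d)/((exp(d) - 6)^2*(exp(d) - 4))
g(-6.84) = 0.04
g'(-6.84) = 0.00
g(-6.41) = 0.04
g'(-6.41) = 0.00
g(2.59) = 0.01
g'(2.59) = -0.05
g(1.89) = 0.62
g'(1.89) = -8.15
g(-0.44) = 0.06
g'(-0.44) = 0.02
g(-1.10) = 0.05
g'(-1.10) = 0.01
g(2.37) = 0.03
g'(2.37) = -0.12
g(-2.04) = 0.04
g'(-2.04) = 0.00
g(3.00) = 0.00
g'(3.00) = -0.01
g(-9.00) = 0.04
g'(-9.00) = 0.00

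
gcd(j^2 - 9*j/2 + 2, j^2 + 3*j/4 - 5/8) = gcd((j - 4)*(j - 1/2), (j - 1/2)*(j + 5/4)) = j - 1/2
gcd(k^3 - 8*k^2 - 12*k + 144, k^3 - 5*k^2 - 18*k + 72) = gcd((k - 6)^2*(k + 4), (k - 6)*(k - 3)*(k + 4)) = k^2 - 2*k - 24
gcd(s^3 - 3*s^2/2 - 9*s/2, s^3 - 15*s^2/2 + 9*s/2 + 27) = s^2 - 3*s/2 - 9/2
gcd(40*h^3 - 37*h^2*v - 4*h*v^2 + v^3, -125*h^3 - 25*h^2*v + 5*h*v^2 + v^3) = 5*h + v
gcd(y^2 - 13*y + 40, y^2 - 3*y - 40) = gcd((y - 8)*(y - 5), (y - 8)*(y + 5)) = y - 8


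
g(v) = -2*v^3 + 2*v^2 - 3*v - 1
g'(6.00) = -195.00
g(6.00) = -379.00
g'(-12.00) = -915.00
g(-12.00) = 3779.00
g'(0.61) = -2.79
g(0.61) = -2.54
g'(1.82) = -15.59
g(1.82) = -11.89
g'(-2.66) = -56.09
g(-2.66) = 58.77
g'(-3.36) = -84.18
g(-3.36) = 107.53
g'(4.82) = -123.11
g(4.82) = -192.96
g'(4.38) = -100.59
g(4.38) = -143.83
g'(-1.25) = -17.38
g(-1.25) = 9.78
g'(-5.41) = -200.25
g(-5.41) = 390.45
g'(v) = -6*v^2 + 4*v - 3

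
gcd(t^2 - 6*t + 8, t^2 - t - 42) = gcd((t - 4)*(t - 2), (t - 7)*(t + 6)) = 1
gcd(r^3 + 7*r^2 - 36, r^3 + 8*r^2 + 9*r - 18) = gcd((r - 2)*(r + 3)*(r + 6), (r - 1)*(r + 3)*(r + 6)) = r^2 + 9*r + 18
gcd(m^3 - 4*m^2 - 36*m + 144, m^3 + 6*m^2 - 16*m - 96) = m^2 + 2*m - 24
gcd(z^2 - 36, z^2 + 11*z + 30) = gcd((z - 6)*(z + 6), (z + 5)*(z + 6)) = z + 6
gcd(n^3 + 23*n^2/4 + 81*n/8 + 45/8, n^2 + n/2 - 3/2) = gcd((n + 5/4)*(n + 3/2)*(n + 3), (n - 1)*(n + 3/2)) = n + 3/2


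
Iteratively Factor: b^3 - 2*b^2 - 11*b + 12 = (b - 1)*(b^2 - b - 12) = (b - 4)*(b - 1)*(b + 3)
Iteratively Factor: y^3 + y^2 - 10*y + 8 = (y - 2)*(y^2 + 3*y - 4) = (y - 2)*(y + 4)*(y - 1)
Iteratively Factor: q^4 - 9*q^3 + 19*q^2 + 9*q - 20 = (q - 1)*(q^3 - 8*q^2 + 11*q + 20) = (q - 1)*(q + 1)*(q^2 - 9*q + 20) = (q - 5)*(q - 1)*(q + 1)*(q - 4)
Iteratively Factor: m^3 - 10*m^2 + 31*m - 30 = (m - 5)*(m^2 - 5*m + 6) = (m - 5)*(m - 3)*(m - 2)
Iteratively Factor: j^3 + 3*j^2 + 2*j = (j)*(j^2 + 3*j + 2) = j*(j + 1)*(j + 2)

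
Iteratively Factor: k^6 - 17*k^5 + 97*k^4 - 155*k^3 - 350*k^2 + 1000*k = (k - 5)*(k^5 - 12*k^4 + 37*k^3 + 30*k^2 - 200*k) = (k - 5)^2*(k^4 - 7*k^3 + 2*k^2 + 40*k) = (k - 5)^2*(k - 4)*(k^3 - 3*k^2 - 10*k) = (k - 5)^2*(k - 4)*(k + 2)*(k^2 - 5*k) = k*(k - 5)^2*(k - 4)*(k + 2)*(k - 5)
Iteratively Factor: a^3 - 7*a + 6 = (a - 2)*(a^2 + 2*a - 3) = (a - 2)*(a - 1)*(a + 3)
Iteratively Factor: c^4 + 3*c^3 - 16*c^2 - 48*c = (c + 4)*(c^3 - c^2 - 12*c) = c*(c + 4)*(c^2 - c - 12) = c*(c - 4)*(c + 4)*(c + 3)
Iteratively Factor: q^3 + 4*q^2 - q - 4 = (q - 1)*(q^2 + 5*q + 4) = (q - 1)*(q + 4)*(q + 1)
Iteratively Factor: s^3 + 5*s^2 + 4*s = (s)*(s^2 + 5*s + 4) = s*(s + 4)*(s + 1)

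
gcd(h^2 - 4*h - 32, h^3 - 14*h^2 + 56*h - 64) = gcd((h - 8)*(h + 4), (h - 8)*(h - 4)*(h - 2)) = h - 8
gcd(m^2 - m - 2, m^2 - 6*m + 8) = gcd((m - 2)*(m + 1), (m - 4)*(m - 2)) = m - 2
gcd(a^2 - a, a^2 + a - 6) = 1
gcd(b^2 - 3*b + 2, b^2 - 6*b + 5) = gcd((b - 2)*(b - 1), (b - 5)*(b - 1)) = b - 1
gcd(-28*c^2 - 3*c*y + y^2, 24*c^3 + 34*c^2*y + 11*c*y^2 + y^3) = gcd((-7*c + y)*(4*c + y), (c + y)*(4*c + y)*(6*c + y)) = 4*c + y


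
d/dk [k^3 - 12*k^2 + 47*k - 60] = 3*k^2 - 24*k + 47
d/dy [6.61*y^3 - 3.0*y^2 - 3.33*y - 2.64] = 19.83*y^2 - 6.0*y - 3.33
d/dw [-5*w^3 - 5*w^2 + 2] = 5*w*(-3*w - 2)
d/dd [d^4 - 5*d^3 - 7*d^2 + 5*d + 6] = 4*d^3 - 15*d^2 - 14*d + 5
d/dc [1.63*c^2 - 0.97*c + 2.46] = 3.26*c - 0.97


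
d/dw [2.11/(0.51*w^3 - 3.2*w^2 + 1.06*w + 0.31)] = (-3.2283*w^2 + 13.504*w - 2.2366)/(0.51*w^3 - 3.2*w^2 + 1.06*w + 0.31)^2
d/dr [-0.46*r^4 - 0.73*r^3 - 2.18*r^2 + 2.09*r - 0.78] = -1.84*r^3 - 2.19*r^2 - 4.36*r + 2.09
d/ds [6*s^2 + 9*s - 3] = 12*s + 9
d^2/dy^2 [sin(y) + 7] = -sin(y)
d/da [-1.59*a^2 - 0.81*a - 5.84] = -3.18*a - 0.81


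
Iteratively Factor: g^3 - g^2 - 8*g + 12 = (g - 2)*(g^2 + g - 6) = (g - 2)^2*(g + 3)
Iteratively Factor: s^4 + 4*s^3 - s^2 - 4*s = (s + 4)*(s^3 - s) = (s + 1)*(s + 4)*(s^2 - s) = (s - 1)*(s + 1)*(s + 4)*(s)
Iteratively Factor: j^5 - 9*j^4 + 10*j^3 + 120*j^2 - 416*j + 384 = (j - 4)*(j^4 - 5*j^3 - 10*j^2 + 80*j - 96) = (j - 4)^2*(j^3 - j^2 - 14*j + 24) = (j - 4)^2*(j - 2)*(j^2 + j - 12) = (j - 4)^2*(j - 3)*(j - 2)*(j + 4)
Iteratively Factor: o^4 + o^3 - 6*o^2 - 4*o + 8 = (o - 2)*(o^3 + 3*o^2 - 4) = (o - 2)*(o + 2)*(o^2 + o - 2) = (o - 2)*(o - 1)*(o + 2)*(o + 2)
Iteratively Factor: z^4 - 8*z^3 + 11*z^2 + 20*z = (z + 1)*(z^3 - 9*z^2 + 20*z) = z*(z + 1)*(z^2 - 9*z + 20) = z*(z - 4)*(z + 1)*(z - 5)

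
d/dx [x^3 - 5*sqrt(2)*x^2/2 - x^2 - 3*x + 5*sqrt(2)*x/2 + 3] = 3*x^2 - 5*sqrt(2)*x - 2*x - 3 + 5*sqrt(2)/2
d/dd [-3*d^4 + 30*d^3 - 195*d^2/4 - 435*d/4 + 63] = -12*d^3 + 90*d^2 - 195*d/2 - 435/4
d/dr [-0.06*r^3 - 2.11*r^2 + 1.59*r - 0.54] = -0.18*r^2 - 4.22*r + 1.59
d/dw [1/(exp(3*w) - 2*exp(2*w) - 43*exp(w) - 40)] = (-3*exp(2*w) + 4*exp(w) + 43)*exp(w)/(-exp(3*w) + 2*exp(2*w) + 43*exp(w) + 40)^2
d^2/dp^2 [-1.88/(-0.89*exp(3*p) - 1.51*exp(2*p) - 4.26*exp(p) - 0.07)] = (1.88*(2.67*exp(2*p) + 3.02*exp(p) + 4.26)*(5.34*exp(2*p) + 6.04*exp(p) + 8.52)*exp(p) - (15.0588*exp(2*p) + 11.3552*exp(p) + 8.0088)*(0.89*exp(3*p) + 1.51*exp(2*p) + 4.26*exp(p) + 0.07))*exp(p)/(0.89*exp(3*p) + 1.51*exp(2*p) + 4.26*exp(p) + 0.07)^3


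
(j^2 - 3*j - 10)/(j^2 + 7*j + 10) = (j - 5)/(j + 5)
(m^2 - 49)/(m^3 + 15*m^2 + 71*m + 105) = (m - 7)/(m^2 + 8*m + 15)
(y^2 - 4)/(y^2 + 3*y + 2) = (y - 2)/(y + 1)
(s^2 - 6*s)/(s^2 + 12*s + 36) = s*(s - 6)/(s^2 + 12*s + 36)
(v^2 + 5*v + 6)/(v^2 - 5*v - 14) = (v + 3)/(v - 7)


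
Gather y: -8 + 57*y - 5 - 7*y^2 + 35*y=-7*y^2 + 92*y - 13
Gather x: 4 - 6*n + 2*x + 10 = -6*n + 2*x + 14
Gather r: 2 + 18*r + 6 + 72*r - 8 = 90*r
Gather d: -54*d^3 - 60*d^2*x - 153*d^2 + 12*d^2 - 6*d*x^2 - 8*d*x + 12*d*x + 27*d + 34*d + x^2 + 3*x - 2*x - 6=-54*d^3 + d^2*(-60*x - 141) + d*(-6*x^2 + 4*x + 61) + x^2 + x - 6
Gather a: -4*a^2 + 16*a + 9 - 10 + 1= -4*a^2 + 16*a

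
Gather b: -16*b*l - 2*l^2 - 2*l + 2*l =-16*b*l - 2*l^2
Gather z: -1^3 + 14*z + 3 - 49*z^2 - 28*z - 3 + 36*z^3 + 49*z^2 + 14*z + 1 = 36*z^3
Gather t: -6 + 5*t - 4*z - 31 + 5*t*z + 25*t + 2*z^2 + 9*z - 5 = t*(5*z + 30) + 2*z^2 + 5*z - 42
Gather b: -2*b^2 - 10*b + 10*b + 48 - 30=18 - 2*b^2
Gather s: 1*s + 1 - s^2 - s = 1 - s^2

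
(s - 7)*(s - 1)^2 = s^3 - 9*s^2 + 15*s - 7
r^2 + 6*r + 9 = (r + 3)^2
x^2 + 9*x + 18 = (x + 3)*(x + 6)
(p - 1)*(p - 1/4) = p^2 - 5*p/4 + 1/4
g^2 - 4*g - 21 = (g - 7)*(g + 3)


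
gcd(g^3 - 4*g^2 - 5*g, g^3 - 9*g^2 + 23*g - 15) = g - 5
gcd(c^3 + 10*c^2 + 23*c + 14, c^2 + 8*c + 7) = c^2 + 8*c + 7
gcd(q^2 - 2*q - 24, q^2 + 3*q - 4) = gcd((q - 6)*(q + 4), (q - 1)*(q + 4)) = q + 4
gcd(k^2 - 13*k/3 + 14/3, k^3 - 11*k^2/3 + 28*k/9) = k - 7/3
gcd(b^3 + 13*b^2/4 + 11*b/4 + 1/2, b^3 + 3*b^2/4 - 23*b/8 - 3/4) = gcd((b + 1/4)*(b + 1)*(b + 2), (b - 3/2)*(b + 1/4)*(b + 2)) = b^2 + 9*b/4 + 1/2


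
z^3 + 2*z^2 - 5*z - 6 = (z - 2)*(z + 1)*(z + 3)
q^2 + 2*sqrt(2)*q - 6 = (q - sqrt(2))*(q + 3*sqrt(2))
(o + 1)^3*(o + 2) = o^4 + 5*o^3 + 9*o^2 + 7*o + 2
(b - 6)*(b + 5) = b^2 - b - 30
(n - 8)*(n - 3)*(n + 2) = n^3 - 9*n^2 + 2*n + 48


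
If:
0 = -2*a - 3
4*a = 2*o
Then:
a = -3/2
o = -3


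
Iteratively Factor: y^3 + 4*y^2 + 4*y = (y)*(y^2 + 4*y + 4) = y*(y + 2)*(y + 2)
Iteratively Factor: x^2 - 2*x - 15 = (x - 5)*(x + 3)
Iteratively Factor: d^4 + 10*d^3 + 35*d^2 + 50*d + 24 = (d + 1)*(d^3 + 9*d^2 + 26*d + 24) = (d + 1)*(d + 4)*(d^2 + 5*d + 6) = (d + 1)*(d + 2)*(d + 4)*(d + 3)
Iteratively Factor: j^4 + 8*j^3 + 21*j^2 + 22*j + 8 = (j + 4)*(j^3 + 4*j^2 + 5*j + 2) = (j + 2)*(j + 4)*(j^2 + 2*j + 1) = (j + 1)*(j + 2)*(j + 4)*(j + 1)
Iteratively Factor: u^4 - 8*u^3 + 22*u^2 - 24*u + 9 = (u - 1)*(u^3 - 7*u^2 + 15*u - 9) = (u - 3)*(u - 1)*(u^2 - 4*u + 3) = (u - 3)*(u - 1)^2*(u - 3)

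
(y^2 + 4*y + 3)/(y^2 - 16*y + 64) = (y^2 + 4*y + 3)/(y^2 - 16*y + 64)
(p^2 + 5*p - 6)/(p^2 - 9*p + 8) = (p + 6)/(p - 8)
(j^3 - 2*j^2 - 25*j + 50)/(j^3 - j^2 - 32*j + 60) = (j + 5)/(j + 6)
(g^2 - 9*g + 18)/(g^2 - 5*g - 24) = (-g^2 + 9*g - 18)/(-g^2 + 5*g + 24)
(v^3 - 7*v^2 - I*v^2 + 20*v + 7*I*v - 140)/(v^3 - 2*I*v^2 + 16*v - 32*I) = (v^2 - v*(7 + 5*I) + 35*I)/(v^2 - 6*I*v - 8)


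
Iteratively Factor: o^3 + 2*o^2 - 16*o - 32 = (o + 4)*(o^2 - 2*o - 8) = (o - 4)*(o + 4)*(o + 2)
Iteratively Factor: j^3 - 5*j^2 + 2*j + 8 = (j + 1)*(j^2 - 6*j + 8) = (j - 4)*(j + 1)*(j - 2)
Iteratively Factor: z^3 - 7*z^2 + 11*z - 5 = (z - 1)*(z^2 - 6*z + 5) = (z - 5)*(z - 1)*(z - 1)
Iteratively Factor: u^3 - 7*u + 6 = (u - 2)*(u^2 + 2*u - 3) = (u - 2)*(u + 3)*(u - 1)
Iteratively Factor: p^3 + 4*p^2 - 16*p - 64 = (p - 4)*(p^2 + 8*p + 16) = (p - 4)*(p + 4)*(p + 4)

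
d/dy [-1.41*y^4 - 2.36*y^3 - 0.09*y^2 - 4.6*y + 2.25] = -5.64*y^3 - 7.08*y^2 - 0.18*y - 4.6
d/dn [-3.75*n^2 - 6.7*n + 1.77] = -7.5*n - 6.7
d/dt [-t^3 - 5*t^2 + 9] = t*(-3*t - 10)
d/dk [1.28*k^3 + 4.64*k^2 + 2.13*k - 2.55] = 3.84*k^2 + 9.28*k + 2.13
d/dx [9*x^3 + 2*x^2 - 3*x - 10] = 27*x^2 + 4*x - 3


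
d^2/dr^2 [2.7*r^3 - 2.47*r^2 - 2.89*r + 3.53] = 16.2*r - 4.94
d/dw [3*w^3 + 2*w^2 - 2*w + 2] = 9*w^2 + 4*w - 2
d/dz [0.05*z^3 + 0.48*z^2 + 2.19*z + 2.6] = 0.15*z^2 + 0.96*z + 2.19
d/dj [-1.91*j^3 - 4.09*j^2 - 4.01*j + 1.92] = -5.73*j^2 - 8.18*j - 4.01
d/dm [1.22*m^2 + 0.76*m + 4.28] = 2.44*m + 0.76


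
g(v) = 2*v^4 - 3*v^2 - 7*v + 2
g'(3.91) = 447.75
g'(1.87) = 34.09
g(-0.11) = 2.73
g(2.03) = 9.39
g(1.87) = 2.88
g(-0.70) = 5.91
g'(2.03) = 47.74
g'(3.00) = 191.00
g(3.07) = 129.89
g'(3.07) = 206.06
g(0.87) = -5.21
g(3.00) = 116.00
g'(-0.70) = -5.54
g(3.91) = 396.22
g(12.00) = 40958.00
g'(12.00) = 13745.00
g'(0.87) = -6.95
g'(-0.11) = -6.35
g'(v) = 8*v^3 - 6*v - 7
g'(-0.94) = -8.00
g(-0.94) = 7.49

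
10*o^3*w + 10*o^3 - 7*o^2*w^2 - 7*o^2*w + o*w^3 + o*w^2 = (-5*o + w)*(-2*o + w)*(o*w + o)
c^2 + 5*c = c*(c + 5)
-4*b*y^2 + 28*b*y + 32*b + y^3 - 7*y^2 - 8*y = (-4*b + y)*(y - 8)*(y + 1)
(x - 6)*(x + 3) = x^2 - 3*x - 18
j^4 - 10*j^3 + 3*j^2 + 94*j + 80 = (j - 8)*(j - 5)*(j + 1)*(j + 2)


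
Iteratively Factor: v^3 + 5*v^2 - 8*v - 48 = (v + 4)*(v^2 + v - 12) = (v - 3)*(v + 4)*(v + 4)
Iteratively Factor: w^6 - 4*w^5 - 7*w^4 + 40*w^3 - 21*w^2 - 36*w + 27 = (w - 3)*(w^5 - w^4 - 10*w^3 + 10*w^2 + 9*w - 9) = (w - 3)*(w - 1)*(w^4 - 10*w^2 + 9) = (w - 3)^2*(w - 1)*(w^3 + 3*w^2 - w - 3) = (w - 3)^2*(w - 1)*(w + 1)*(w^2 + 2*w - 3) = (w - 3)^2*(w - 1)*(w + 1)*(w + 3)*(w - 1)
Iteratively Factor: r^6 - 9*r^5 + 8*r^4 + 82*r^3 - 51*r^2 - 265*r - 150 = (r + 1)*(r^5 - 10*r^4 + 18*r^3 + 64*r^2 - 115*r - 150) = (r - 3)*(r + 1)*(r^4 - 7*r^3 - 3*r^2 + 55*r + 50) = (r - 5)*(r - 3)*(r + 1)*(r^3 - 2*r^2 - 13*r - 10) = (r - 5)*(r - 3)*(r + 1)^2*(r^2 - 3*r - 10) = (r - 5)*(r - 3)*(r + 1)^2*(r + 2)*(r - 5)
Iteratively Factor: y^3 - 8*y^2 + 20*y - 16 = (y - 4)*(y^2 - 4*y + 4) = (y - 4)*(y - 2)*(y - 2)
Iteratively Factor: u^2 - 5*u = (u)*(u - 5)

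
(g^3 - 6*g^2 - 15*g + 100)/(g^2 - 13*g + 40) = (g^2 - g - 20)/(g - 8)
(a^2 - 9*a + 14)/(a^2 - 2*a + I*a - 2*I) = (a - 7)/(a + I)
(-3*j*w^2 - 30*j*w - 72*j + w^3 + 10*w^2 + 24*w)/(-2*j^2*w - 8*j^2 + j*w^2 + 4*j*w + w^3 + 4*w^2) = (-3*j*w - 18*j + w^2 + 6*w)/(-2*j^2 + j*w + w^2)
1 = 1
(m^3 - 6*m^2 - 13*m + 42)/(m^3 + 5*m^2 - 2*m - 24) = (m - 7)/(m + 4)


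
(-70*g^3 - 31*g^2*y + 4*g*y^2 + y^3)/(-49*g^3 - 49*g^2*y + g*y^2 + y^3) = (-10*g^2 - 3*g*y + y^2)/(-7*g^2 - 6*g*y + y^2)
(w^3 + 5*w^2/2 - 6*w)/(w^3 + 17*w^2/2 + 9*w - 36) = w/(w + 6)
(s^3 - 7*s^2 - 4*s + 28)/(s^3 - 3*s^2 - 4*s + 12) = (s - 7)/(s - 3)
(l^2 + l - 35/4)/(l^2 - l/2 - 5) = (l + 7/2)/(l + 2)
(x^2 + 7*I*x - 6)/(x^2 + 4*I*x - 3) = (x + 6*I)/(x + 3*I)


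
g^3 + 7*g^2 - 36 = (g - 2)*(g + 3)*(g + 6)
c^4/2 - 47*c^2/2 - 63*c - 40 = (c/2 + 1/2)*(c - 8)*(c + 2)*(c + 5)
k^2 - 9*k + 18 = (k - 6)*(k - 3)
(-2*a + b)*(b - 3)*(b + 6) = -2*a*b^2 - 6*a*b + 36*a + b^3 + 3*b^2 - 18*b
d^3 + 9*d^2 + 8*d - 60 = (d - 2)*(d + 5)*(d + 6)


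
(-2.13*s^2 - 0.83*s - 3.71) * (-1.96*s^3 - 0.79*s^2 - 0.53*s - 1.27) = 4.1748*s^5 + 3.3095*s^4 + 9.0562*s^3 + 6.0759*s^2 + 3.0204*s + 4.7117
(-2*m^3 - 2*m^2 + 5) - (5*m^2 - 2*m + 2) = -2*m^3 - 7*m^2 + 2*m + 3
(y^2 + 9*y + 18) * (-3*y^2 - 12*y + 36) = -3*y^4 - 39*y^3 - 126*y^2 + 108*y + 648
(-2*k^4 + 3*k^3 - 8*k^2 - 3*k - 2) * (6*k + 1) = -12*k^5 + 16*k^4 - 45*k^3 - 26*k^2 - 15*k - 2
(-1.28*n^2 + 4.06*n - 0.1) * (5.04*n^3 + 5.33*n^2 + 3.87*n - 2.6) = -6.4512*n^5 + 13.64*n^4 + 16.1822*n^3 + 18.5072*n^2 - 10.943*n + 0.26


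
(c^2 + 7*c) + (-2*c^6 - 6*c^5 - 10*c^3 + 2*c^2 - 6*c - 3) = -2*c^6 - 6*c^5 - 10*c^3 + 3*c^2 + c - 3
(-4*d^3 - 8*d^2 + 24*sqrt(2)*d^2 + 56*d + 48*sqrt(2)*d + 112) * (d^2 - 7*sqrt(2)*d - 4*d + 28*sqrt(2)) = -4*d^5 + 8*d^4 + 52*sqrt(2)*d^4 - 248*d^3 - 104*sqrt(2)*d^3 - 808*sqrt(2)*d^2 + 560*d^2 + 784*sqrt(2)*d + 2240*d + 3136*sqrt(2)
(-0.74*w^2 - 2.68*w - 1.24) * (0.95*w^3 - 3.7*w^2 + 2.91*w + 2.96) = -0.703*w^5 + 0.192*w^4 + 6.5846*w^3 - 5.4012*w^2 - 11.5412*w - 3.6704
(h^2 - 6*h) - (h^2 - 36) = 36 - 6*h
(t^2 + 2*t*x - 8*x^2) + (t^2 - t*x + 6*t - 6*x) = 2*t^2 + t*x + 6*t - 8*x^2 - 6*x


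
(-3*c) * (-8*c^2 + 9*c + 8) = 24*c^3 - 27*c^2 - 24*c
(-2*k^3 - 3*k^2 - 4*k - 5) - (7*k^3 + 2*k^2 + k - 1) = -9*k^3 - 5*k^2 - 5*k - 4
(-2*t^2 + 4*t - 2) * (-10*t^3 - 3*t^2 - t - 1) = 20*t^5 - 34*t^4 + 10*t^3 + 4*t^2 - 2*t + 2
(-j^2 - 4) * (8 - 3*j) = 3*j^3 - 8*j^2 + 12*j - 32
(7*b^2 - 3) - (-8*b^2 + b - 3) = 15*b^2 - b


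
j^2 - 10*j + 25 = (j - 5)^2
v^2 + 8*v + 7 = (v + 1)*(v + 7)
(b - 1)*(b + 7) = b^2 + 6*b - 7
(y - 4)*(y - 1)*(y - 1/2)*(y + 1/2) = y^4 - 5*y^3 + 15*y^2/4 + 5*y/4 - 1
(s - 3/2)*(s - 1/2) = s^2 - 2*s + 3/4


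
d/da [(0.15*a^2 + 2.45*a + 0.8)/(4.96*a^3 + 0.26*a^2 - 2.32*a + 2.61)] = (-0.744*a^4 - 24.304*a^3 - 12.889*a^2 + 0.367*a + 8.2505)/(24.6016*a^6 + 2.5792*a^5 - 22.9468*a^4 + 24.6848*a^3 + 6.7396*a^2 - 12.1104*a + 6.8121)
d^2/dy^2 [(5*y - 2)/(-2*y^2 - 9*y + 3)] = 2*(-(4*y + 9)^2*(5*y - 2) + (30*y + 41)*(2*y^2 + 9*y - 3))/(2*y^2 + 9*y - 3)^3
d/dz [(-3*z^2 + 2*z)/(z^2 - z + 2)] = (z^2 - 12*z + 4)/(z^4 - 2*z^3 + 5*z^2 - 4*z + 4)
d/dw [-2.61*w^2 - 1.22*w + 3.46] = -5.22*w - 1.22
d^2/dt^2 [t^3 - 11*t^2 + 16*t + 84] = 6*t - 22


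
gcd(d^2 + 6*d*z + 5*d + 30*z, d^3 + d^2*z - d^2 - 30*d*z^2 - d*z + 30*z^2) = d + 6*z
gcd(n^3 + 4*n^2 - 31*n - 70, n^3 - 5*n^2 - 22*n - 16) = n + 2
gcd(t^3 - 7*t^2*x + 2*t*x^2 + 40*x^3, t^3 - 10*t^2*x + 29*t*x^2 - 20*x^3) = t^2 - 9*t*x + 20*x^2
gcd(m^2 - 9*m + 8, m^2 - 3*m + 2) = m - 1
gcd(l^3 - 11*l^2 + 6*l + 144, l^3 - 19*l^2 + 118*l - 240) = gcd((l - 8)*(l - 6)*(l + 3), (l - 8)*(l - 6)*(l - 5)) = l^2 - 14*l + 48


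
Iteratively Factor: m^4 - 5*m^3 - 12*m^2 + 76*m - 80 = (m + 4)*(m^3 - 9*m^2 + 24*m - 20) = (m - 2)*(m + 4)*(m^2 - 7*m + 10) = (m - 5)*(m - 2)*(m + 4)*(m - 2)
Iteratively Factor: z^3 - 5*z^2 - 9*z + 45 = (z + 3)*(z^2 - 8*z + 15) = (z - 3)*(z + 3)*(z - 5)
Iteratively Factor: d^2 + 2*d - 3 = (d + 3)*(d - 1)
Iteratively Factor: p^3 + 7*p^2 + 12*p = (p + 4)*(p^2 + 3*p) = p*(p + 4)*(p + 3)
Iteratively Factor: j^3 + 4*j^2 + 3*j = (j)*(j^2 + 4*j + 3) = j*(j + 3)*(j + 1)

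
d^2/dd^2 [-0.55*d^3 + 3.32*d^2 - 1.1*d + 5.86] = 6.64 - 3.3*d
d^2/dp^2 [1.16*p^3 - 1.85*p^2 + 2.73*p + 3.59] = 6.96*p - 3.7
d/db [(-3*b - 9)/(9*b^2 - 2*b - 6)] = 27*b*(b + 6)/(81*b^4 - 36*b^3 - 104*b^2 + 24*b + 36)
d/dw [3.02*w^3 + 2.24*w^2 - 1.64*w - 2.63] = 9.06*w^2 + 4.48*w - 1.64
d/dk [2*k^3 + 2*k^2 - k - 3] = 6*k^2 + 4*k - 1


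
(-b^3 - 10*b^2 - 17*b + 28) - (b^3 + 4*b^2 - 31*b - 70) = -2*b^3 - 14*b^2 + 14*b + 98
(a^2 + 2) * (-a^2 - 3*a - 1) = -a^4 - 3*a^3 - 3*a^2 - 6*a - 2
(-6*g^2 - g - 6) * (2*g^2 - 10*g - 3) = -12*g^4 + 58*g^3 + 16*g^2 + 63*g + 18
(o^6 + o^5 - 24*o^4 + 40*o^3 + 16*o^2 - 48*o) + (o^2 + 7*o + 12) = o^6 + o^5 - 24*o^4 + 40*o^3 + 17*o^2 - 41*o + 12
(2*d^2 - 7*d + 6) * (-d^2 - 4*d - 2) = -2*d^4 - d^3 + 18*d^2 - 10*d - 12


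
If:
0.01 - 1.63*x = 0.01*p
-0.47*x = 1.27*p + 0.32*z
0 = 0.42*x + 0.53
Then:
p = 206.69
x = -1.26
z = -818.45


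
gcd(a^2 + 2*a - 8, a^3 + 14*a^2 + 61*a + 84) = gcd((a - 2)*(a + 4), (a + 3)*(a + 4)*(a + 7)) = a + 4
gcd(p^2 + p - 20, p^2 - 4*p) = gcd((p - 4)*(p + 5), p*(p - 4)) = p - 4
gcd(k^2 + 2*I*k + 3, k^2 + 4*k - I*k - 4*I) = k - I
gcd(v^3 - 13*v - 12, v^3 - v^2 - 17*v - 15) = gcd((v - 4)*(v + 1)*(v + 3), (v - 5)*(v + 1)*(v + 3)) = v^2 + 4*v + 3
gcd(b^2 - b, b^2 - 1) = b - 1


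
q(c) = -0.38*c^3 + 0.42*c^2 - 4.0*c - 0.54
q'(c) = -1.14*c^2 + 0.84*c - 4.0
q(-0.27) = 0.58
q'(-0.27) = -4.31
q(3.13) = -20.60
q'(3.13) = -12.54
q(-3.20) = 29.01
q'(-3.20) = -18.36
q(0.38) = -2.02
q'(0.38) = -3.85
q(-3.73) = 39.94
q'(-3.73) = -22.99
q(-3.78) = 41.10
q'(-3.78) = -23.46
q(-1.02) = 4.38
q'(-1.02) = -6.04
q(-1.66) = 9.00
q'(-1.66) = -8.54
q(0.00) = -0.54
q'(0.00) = -4.00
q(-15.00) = 1436.46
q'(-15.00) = -273.10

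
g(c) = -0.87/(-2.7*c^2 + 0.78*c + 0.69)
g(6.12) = 0.01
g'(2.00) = -0.12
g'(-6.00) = 0.00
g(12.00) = 0.00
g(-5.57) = 0.01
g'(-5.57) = 0.00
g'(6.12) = -0.00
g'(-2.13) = 0.06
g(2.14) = 0.09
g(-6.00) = 0.01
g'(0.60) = -61.86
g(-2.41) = 0.05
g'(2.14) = -0.09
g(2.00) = 0.10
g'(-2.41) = 0.04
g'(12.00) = -0.00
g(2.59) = 0.06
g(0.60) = -4.68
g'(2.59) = -0.05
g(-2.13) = 0.07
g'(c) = -0.87*(5.4*c - 0.78)/(-2.7*c^2 + 0.78*c + 0.69)^2 = (0.6786 - 4.698*c)/(-2.7*c^2 + 0.78*c + 0.69)^2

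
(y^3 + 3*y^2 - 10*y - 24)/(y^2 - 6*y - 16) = (y^2 + y - 12)/(y - 8)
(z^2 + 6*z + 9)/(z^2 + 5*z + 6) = (z + 3)/(z + 2)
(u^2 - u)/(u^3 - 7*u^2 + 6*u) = 1/(u - 6)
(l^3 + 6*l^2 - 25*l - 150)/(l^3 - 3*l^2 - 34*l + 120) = (l + 5)/(l - 4)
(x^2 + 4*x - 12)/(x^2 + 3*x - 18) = (x - 2)/(x - 3)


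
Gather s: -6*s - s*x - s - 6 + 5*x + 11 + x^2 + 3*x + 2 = s*(-x - 7) + x^2 + 8*x + 7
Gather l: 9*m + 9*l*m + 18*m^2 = 9*l*m + 18*m^2 + 9*m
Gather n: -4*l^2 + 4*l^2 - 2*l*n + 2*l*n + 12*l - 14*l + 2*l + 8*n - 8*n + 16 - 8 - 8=0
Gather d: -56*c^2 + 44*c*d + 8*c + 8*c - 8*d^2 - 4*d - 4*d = -56*c^2 + 16*c - 8*d^2 + d*(44*c - 8)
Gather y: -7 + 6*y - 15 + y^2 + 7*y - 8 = y^2 + 13*y - 30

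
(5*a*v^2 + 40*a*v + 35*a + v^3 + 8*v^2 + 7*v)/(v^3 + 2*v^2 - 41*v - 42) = (5*a + v)/(v - 6)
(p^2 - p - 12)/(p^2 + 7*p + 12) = (p - 4)/(p + 4)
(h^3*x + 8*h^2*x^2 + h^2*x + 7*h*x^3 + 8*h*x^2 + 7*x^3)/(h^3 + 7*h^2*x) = x*(h^2 + h*x + h + x)/h^2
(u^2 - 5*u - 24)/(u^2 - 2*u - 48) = (u + 3)/(u + 6)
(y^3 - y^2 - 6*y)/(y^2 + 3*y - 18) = y*(y + 2)/(y + 6)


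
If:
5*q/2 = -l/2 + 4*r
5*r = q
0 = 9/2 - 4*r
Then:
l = -153/8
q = 45/8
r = 9/8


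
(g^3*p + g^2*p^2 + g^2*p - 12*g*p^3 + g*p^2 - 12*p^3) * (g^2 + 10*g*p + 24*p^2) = g^5*p + 11*g^4*p^2 + g^4*p + 22*g^3*p^3 + 11*g^3*p^2 - 96*g^2*p^4 + 22*g^2*p^3 - 288*g*p^5 - 96*g*p^4 - 288*p^5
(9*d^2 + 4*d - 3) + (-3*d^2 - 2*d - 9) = 6*d^2 + 2*d - 12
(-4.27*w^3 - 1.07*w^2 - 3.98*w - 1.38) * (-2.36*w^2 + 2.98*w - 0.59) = 10.0772*w^5 - 10.1994*w^4 + 8.7235*w^3 - 7.9723*w^2 - 1.7642*w + 0.8142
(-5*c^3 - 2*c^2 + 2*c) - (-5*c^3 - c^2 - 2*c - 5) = -c^2 + 4*c + 5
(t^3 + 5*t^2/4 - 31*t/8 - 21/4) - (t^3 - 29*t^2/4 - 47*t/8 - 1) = 17*t^2/2 + 2*t - 17/4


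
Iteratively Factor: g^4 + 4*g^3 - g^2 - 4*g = (g)*(g^3 + 4*g^2 - g - 4) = g*(g + 4)*(g^2 - 1) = g*(g - 1)*(g + 4)*(g + 1)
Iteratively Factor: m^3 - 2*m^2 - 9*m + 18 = (m - 3)*(m^2 + m - 6) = (m - 3)*(m - 2)*(m + 3)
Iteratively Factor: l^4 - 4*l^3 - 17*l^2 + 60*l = (l - 5)*(l^3 + l^2 - 12*l) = (l - 5)*(l + 4)*(l^2 - 3*l) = (l - 5)*(l - 3)*(l + 4)*(l)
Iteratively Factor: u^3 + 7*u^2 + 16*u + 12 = (u + 3)*(u^2 + 4*u + 4) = (u + 2)*(u + 3)*(u + 2)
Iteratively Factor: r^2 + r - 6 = (r - 2)*(r + 3)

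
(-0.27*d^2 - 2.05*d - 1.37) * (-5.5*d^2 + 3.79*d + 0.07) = 1.485*d^4 + 10.2517*d^3 - 0.253399999999999*d^2 - 5.3358*d - 0.0959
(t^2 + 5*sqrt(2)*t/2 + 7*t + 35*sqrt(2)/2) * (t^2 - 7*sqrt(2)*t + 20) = t^4 - 9*sqrt(2)*t^3/2 + 7*t^3 - 63*sqrt(2)*t^2/2 - 15*t^2 - 105*t + 50*sqrt(2)*t + 350*sqrt(2)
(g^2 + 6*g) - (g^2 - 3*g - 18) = 9*g + 18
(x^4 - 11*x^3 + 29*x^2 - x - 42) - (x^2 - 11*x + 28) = x^4 - 11*x^3 + 28*x^2 + 10*x - 70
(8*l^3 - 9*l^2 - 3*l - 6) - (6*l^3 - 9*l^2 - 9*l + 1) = 2*l^3 + 6*l - 7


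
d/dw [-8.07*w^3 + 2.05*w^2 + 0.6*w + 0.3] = -24.21*w^2 + 4.1*w + 0.6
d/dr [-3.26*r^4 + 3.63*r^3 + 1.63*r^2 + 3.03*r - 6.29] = -13.04*r^3 + 10.89*r^2 + 3.26*r + 3.03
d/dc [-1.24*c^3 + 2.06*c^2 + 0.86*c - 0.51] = -3.72*c^2 + 4.12*c + 0.86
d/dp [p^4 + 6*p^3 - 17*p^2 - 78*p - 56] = 4*p^3 + 18*p^2 - 34*p - 78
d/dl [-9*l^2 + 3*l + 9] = 3 - 18*l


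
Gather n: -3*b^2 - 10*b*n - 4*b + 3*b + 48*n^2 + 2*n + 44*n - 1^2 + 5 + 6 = -3*b^2 - b + 48*n^2 + n*(46 - 10*b) + 10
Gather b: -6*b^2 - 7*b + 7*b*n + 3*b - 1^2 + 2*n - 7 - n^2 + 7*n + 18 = -6*b^2 + b*(7*n - 4) - n^2 + 9*n + 10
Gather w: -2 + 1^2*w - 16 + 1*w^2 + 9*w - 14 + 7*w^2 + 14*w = 8*w^2 + 24*w - 32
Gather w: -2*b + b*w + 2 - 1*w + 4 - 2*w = -2*b + w*(b - 3) + 6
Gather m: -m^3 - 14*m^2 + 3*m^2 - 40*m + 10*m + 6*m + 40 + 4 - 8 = -m^3 - 11*m^2 - 24*m + 36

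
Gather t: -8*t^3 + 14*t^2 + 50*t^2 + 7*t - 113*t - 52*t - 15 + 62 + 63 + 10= -8*t^3 + 64*t^2 - 158*t + 120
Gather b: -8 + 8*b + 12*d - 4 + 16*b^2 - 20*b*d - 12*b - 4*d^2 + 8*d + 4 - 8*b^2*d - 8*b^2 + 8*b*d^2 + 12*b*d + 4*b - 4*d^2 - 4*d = b^2*(8 - 8*d) + b*(8*d^2 - 8*d) - 8*d^2 + 16*d - 8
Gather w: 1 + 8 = 9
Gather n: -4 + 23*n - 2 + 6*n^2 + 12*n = 6*n^2 + 35*n - 6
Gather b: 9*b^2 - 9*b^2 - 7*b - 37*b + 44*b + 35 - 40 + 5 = 0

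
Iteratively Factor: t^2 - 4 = (t + 2)*(t - 2)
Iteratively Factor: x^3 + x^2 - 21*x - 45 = (x + 3)*(x^2 - 2*x - 15) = (x + 3)^2*(x - 5)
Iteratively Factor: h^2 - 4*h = (h - 4)*(h)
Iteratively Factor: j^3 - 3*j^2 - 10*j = (j)*(j^2 - 3*j - 10) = j*(j + 2)*(j - 5)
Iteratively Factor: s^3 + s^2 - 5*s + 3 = (s - 1)*(s^2 + 2*s - 3) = (s - 1)*(s + 3)*(s - 1)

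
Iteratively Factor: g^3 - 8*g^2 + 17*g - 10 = (g - 5)*(g^2 - 3*g + 2) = (g - 5)*(g - 1)*(g - 2)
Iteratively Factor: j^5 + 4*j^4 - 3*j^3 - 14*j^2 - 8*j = (j + 1)*(j^4 + 3*j^3 - 6*j^2 - 8*j) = (j - 2)*(j + 1)*(j^3 + 5*j^2 + 4*j) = j*(j - 2)*(j + 1)*(j^2 + 5*j + 4) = j*(j - 2)*(j + 1)*(j + 4)*(j + 1)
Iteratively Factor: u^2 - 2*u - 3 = (u + 1)*(u - 3)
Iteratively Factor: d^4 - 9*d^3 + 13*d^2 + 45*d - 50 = (d - 5)*(d^3 - 4*d^2 - 7*d + 10) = (d - 5)*(d - 1)*(d^2 - 3*d - 10) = (d - 5)^2*(d - 1)*(d + 2)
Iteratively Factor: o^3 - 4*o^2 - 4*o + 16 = (o + 2)*(o^2 - 6*o + 8) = (o - 4)*(o + 2)*(o - 2)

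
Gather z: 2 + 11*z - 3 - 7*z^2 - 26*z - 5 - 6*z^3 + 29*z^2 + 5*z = -6*z^3 + 22*z^2 - 10*z - 6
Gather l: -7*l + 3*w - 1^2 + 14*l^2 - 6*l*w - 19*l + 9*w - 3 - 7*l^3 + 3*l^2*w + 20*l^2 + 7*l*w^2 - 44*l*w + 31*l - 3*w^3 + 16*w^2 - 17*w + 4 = -7*l^3 + l^2*(3*w + 34) + l*(7*w^2 - 50*w + 5) - 3*w^3 + 16*w^2 - 5*w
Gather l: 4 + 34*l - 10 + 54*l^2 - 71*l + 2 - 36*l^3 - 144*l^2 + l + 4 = -36*l^3 - 90*l^2 - 36*l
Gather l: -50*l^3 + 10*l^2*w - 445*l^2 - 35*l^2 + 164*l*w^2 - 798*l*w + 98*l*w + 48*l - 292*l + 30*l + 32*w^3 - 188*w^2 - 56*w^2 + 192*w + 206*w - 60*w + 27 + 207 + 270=-50*l^3 + l^2*(10*w - 480) + l*(164*w^2 - 700*w - 214) + 32*w^3 - 244*w^2 + 338*w + 504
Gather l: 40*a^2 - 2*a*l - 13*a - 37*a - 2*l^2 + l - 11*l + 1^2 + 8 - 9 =40*a^2 - 50*a - 2*l^2 + l*(-2*a - 10)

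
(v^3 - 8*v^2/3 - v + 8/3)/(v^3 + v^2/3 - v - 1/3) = (3*v - 8)/(3*v + 1)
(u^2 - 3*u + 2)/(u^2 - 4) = (u - 1)/(u + 2)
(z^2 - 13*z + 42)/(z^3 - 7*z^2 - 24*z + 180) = (z - 7)/(z^2 - z - 30)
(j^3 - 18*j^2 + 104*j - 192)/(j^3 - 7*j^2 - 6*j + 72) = (j - 8)/(j + 3)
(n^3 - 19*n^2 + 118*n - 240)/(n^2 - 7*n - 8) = (n^2 - 11*n + 30)/(n + 1)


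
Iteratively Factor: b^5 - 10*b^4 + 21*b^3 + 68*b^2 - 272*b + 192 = (b - 4)*(b^4 - 6*b^3 - 3*b^2 + 56*b - 48) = (b - 4)^2*(b^3 - 2*b^2 - 11*b + 12) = (b - 4)^2*(b - 1)*(b^2 - b - 12) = (b - 4)^2*(b - 1)*(b + 3)*(b - 4)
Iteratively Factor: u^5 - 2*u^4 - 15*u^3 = (u - 5)*(u^4 + 3*u^3) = (u - 5)*(u + 3)*(u^3) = u*(u - 5)*(u + 3)*(u^2) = u^2*(u - 5)*(u + 3)*(u)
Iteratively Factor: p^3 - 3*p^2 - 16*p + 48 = (p - 3)*(p^2 - 16) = (p - 4)*(p - 3)*(p + 4)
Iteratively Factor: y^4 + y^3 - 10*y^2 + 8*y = (y)*(y^3 + y^2 - 10*y + 8) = y*(y - 1)*(y^2 + 2*y - 8) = y*(y - 1)*(y + 4)*(y - 2)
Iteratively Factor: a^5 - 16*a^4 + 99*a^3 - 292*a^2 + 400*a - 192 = (a - 4)*(a^4 - 12*a^3 + 51*a^2 - 88*a + 48) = (a - 4)*(a - 1)*(a^3 - 11*a^2 + 40*a - 48) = (a - 4)^2*(a - 1)*(a^2 - 7*a + 12) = (a - 4)^2*(a - 3)*(a - 1)*(a - 4)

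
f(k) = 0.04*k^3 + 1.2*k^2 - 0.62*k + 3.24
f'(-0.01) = -0.64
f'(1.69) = 3.78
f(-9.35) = 81.25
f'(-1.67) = -4.29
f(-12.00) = 114.36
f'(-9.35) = -12.57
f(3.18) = 14.69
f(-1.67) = 7.44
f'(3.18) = 8.23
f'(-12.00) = -12.14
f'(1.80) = 4.09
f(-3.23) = 16.41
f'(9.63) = 33.62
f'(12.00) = 45.46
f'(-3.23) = -7.12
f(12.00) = 237.72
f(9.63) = 144.28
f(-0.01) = 3.25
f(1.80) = 6.25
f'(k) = 0.12*k^2 + 2.4*k - 0.62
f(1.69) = 5.81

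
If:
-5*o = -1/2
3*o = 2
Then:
No Solution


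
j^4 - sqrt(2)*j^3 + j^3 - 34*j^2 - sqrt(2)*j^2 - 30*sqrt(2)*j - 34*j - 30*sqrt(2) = (j + 1)*(j - 5*sqrt(2))*(j + sqrt(2))*(j + 3*sqrt(2))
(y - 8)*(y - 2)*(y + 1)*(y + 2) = y^4 - 7*y^3 - 12*y^2 + 28*y + 32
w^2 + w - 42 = (w - 6)*(w + 7)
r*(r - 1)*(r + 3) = r^3 + 2*r^2 - 3*r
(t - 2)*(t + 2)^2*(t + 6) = t^4 + 8*t^3 + 8*t^2 - 32*t - 48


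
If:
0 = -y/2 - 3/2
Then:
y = -3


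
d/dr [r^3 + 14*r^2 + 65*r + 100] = 3*r^2 + 28*r + 65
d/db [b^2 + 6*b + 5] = 2*b + 6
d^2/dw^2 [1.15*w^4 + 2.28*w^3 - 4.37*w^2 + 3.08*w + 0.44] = 13.8*w^2 + 13.68*w - 8.74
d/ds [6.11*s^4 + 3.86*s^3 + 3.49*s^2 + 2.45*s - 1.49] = 24.44*s^3 + 11.58*s^2 + 6.98*s + 2.45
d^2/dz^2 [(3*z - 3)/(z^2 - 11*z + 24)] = 6*(3*(4 - z)*(z^2 - 11*z + 24) + (z - 1)*(2*z - 11)^2)/(z^2 - 11*z + 24)^3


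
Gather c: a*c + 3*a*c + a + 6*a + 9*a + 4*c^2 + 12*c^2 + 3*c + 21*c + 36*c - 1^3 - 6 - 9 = 16*a + 16*c^2 + c*(4*a + 60) - 16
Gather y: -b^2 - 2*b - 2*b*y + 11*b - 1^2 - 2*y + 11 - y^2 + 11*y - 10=-b^2 + 9*b - y^2 + y*(9 - 2*b)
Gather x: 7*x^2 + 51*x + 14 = 7*x^2 + 51*x + 14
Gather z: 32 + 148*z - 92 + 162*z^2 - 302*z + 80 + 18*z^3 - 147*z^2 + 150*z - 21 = 18*z^3 + 15*z^2 - 4*z - 1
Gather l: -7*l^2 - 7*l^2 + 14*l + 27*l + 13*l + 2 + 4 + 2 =-14*l^2 + 54*l + 8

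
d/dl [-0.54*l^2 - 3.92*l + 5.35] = -1.08*l - 3.92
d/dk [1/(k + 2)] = -1/(k + 2)^2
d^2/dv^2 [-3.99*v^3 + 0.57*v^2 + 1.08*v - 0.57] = 1.14 - 23.94*v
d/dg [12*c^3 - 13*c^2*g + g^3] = -13*c^2 + 3*g^2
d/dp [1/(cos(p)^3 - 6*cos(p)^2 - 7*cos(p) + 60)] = (3*cos(p)^2 - 12*cos(p) - 7)*sin(p)/(cos(p)^3 - 6*cos(p)^2 - 7*cos(p) + 60)^2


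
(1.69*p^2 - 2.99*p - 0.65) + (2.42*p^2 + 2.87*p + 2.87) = 4.11*p^2 - 0.12*p + 2.22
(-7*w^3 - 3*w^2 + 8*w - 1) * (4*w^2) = -28*w^5 - 12*w^4 + 32*w^3 - 4*w^2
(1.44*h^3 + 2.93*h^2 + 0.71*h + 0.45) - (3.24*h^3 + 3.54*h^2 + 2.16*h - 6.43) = -1.8*h^3 - 0.61*h^2 - 1.45*h + 6.88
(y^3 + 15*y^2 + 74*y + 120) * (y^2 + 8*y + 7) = y^5 + 23*y^4 + 201*y^3 + 817*y^2 + 1478*y + 840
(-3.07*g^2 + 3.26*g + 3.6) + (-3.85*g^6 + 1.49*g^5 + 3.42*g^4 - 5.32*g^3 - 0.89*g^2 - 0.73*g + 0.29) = -3.85*g^6 + 1.49*g^5 + 3.42*g^4 - 5.32*g^3 - 3.96*g^2 + 2.53*g + 3.89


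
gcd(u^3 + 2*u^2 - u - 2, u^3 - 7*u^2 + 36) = u + 2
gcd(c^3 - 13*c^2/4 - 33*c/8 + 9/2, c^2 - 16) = c - 4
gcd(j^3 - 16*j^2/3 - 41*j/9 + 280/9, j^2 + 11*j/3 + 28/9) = j + 7/3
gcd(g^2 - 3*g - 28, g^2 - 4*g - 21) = g - 7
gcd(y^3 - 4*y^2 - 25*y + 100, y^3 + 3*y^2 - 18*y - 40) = y^2 + y - 20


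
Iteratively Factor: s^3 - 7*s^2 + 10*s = (s - 2)*(s^2 - 5*s) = (s - 5)*(s - 2)*(s)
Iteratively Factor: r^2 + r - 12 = (r + 4)*(r - 3)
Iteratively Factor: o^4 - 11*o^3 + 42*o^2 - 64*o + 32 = (o - 4)*(o^3 - 7*o^2 + 14*o - 8) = (o - 4)*(o - 1)*(o^2 - 6*o + 8) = (o - 4)*(o - 2)*(o - 1)*(o - 4)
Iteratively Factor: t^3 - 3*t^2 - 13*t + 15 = (t - 5)*(t^2 + 2*t - 3) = (t - 5)*(t + 3)*(t - 1)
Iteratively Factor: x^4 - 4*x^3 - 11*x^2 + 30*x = (x - 5)*(x^3 + x^2 - 6*x) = (x - 5)*(x - 2)*(x^2 + 3*x) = (x - 5)*(x - 2)*(x + 3)*(x)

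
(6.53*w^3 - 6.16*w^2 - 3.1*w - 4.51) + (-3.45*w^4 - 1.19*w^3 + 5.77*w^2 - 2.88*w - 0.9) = -3.45*w^4 + 5.34*w^3 - 0.390000000000001*w^2 - 5.98*w - 5.41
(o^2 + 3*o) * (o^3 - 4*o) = o^5 + 3*o^4 - 4*o^3 - 12*o^2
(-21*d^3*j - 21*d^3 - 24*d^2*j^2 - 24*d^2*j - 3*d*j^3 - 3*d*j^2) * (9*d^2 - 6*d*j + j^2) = -189*d^5*j - 189*d^5 - 90*d^4*j^2 - 90*d^4*j + 96*d^3*j^3 + 96*d^3*j^2 - 6*d^2*j^4 - 6*d^2*j^3 - 3*d*j^5 - 3*d*j^4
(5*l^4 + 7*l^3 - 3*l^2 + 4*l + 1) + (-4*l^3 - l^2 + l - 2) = 5*l^4 + 3*l^3 - 4*l^2 + 5*l - 1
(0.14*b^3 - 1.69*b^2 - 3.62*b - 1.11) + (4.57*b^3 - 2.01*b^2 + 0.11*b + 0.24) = 4.71*b^3 - 3.7*b^2 - 3.51*b - 0.87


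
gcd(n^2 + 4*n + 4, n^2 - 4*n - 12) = n + 2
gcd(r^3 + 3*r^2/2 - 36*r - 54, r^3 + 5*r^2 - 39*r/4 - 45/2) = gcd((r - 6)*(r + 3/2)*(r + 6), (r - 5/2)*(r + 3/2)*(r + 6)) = r^2 + 15*r/2 + 9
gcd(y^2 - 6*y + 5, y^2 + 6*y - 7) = y - 1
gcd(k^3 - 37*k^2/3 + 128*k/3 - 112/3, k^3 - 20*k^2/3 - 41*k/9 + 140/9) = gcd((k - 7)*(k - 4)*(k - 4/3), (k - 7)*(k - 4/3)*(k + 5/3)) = k^2 - 25*k/3 + 28/3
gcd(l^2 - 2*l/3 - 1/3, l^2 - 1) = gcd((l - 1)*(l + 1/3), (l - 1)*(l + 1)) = l - 1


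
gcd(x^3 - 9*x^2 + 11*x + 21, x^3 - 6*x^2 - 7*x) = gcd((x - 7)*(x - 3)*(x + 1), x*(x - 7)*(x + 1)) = x^2 - 6*x - 7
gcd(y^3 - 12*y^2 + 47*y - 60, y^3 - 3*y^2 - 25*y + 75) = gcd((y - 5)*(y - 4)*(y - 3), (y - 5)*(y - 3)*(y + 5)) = y^2 - 8*y + 15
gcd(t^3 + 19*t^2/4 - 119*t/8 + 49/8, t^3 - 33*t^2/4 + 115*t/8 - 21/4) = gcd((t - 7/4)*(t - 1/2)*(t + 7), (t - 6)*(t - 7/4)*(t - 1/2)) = t^2 - 9*t/4 + 7/8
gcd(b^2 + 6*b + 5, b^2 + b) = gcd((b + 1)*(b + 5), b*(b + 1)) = b + 1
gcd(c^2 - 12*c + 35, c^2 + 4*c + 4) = 1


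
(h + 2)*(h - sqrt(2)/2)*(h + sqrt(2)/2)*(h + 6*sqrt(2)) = h^4 + 2*h^3 + 6*sqrt(2)*h^3 - h^2/2 + 12*sqrt(2)*h^2 - 3*sqrt(2)*h - h - 6*sqrt(2)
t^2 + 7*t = t*(t + 7)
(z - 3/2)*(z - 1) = z^2 - 5*z/2 + 3/2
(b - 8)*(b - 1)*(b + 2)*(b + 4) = b^4 - 3*b^3 - 38*b^2 - 24*b + 64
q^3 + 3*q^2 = q^2*(q + 3)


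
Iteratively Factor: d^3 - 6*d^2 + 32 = (d - 4)*(d^2 - 2*d - 8) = (d - 4)^2*(d + 2)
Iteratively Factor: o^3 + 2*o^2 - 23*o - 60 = (o - 5)*(o^2 + 7*o + 12) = (o - 5)*(o + 4)*(o + 3)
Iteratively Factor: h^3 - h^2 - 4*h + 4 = (h - 1)*(h^2 - 4) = (h - 2)*(h - 1)*(h + 2)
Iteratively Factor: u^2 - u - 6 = (u + 2)*(u - 3)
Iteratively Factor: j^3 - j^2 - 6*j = (j - 3)*(j^2 + 2*j) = (j - 3)*(j + 2)*(j)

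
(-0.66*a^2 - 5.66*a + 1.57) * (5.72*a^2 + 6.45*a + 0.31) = -3.7752*a^4 - 36.6322*a^3 - 27.7312*a^2 + 8.3719*a + 0.4867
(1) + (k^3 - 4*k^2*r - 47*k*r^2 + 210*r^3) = k^3 - 4*k^2*r - 47*k*r^2 + 210*r^3 + 1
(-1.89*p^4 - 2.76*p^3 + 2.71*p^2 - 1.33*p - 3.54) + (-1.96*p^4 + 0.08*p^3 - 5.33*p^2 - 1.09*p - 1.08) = -3.85*p^4 - 2.68*p^3 - 2.62*p^2 - 2.42*p - 4.62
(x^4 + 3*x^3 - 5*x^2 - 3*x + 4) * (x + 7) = x^5 + 10*x^4 + 16*x^3 - 38*x^2 - 17*x + 28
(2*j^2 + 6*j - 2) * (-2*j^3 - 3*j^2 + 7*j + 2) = -4*j^5 - 18*j^4 + 52*j^2 - 2*j - 4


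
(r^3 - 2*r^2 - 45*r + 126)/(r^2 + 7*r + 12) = (r^3 - 2*r^2 - 45*r + 126)/(r^2 + 7*r + 12)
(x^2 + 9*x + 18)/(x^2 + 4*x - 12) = (x + 3)/(x - 2)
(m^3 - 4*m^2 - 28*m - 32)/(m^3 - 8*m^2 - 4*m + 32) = (m + 2)/(m - 2)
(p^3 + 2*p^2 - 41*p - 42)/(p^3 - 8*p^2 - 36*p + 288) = (p^2 + 8*p + 7)/(p^2 - 2*p - 48)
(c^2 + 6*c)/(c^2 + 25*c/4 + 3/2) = 4*c/(4*c + 1)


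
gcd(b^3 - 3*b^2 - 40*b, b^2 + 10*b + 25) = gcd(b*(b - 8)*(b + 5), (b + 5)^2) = b + 5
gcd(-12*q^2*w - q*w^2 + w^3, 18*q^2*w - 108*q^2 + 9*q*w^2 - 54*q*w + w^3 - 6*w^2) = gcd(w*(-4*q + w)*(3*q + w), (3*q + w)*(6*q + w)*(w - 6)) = 3*q + w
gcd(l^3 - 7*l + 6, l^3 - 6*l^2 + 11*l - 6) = l^2 - 3*l + 2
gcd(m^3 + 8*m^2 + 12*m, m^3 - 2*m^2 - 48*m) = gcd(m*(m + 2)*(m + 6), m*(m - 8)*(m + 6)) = m^2 + 6*m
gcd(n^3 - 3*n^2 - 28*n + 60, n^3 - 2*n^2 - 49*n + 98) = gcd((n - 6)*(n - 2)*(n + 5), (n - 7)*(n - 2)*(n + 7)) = n - 2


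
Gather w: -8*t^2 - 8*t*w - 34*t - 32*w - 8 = -8*t^2 - 34*t + w*(-8*t - 32) - 8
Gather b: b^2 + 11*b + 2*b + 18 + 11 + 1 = b^2 + 13*b + 30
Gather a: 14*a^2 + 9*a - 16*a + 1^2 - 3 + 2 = 14*a^2 - 7*a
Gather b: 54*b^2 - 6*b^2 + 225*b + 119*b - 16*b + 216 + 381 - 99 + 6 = 48*b^2 + 328*b + 504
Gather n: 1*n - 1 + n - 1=2*n - 2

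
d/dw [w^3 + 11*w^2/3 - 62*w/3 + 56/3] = 3*w^2 + 22*w/3 - 62/3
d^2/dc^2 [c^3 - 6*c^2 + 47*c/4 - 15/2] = 6*c - 12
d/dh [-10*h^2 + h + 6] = 1 - 20*h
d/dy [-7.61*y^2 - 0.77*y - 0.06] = -15.22*y - 0.77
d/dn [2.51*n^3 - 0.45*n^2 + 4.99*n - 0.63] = 7.53*n^2 - 0.9*n + 4.99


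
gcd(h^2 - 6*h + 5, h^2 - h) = h - 1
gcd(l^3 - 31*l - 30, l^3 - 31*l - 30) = l^3 - 31*l - 30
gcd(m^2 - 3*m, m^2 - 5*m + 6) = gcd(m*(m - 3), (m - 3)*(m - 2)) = m - 3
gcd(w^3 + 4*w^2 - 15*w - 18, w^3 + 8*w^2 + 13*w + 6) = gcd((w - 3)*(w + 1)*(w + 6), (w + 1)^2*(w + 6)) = w^2 + 7*w + 6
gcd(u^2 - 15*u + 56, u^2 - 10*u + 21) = u - 7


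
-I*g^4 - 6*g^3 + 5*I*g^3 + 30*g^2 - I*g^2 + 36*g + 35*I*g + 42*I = (g - 6)*(g - 7*I)*(g + I)*(-I*g - I)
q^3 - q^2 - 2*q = q*(q - 2)*(q + 1)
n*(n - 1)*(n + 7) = n^3 + 6*n^2 - 7*n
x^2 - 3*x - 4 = (x - 4)*(x + 1)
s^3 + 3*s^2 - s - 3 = (s - 1)*(s + 1)*(s + 3)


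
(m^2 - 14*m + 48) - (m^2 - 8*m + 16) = 32 - 6*m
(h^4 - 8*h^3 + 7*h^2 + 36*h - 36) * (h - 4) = h^5 - 12*h^4 + 39*h^3 + 8*h^2 - 180*h + 144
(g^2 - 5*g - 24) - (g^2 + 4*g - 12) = -9*g - 12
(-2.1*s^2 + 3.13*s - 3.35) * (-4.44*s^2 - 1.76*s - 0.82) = 9.324*s^4 - 10.2012*s^3 + 11.0872*s^2 + 3.3294*s + 2.747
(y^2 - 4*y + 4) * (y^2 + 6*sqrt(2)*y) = y^4 - 4*y^3 + 6*sqrt(2)*y^3 - 24*sqrt(2)*y^2 + 4*y^2 + 24*sqrt(2)*y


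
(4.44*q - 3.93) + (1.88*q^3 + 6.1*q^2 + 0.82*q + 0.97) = 1.88*q^3 + 6.1*q^2 + 5.26*q - 2.96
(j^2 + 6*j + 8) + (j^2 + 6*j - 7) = 2*j^2 + 12*j + 1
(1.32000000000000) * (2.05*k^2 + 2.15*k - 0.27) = 2.706*k^2 + 2.838*k - 0.3564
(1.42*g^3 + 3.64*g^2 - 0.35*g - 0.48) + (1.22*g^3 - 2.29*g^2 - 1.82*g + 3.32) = 2.64*g^3 + 1.35*g^2 - 2.17*g + 2.84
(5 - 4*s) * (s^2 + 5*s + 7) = -4*s^3 - 15*s^2 - 3*s + 35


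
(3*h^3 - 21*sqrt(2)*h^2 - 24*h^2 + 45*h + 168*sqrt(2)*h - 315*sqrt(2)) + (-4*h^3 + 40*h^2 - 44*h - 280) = -h^3 - 21*sqrt(2)*h^2 + 16*h^2 + h + 168*sqrt(2)*h - 315*sqrt(2) - 280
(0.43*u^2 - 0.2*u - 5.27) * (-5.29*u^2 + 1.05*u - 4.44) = -2.2747*u^4 + 1.5095*u^3 + 25.7591*u^2 - 4.6455*u + 23.3988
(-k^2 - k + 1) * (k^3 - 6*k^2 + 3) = -k^5 + 5*k^4 + 7*k^3 - 9*k^2 - 3*k + 3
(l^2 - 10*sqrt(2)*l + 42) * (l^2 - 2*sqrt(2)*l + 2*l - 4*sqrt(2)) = l^4 - 12*sqrt(2)*l^3 + 2*l^3 - 24*sqrt(2)*l^2 + 82*l^2 - 84*sqrt(2)*l + 164*l - 168*sqrt(2)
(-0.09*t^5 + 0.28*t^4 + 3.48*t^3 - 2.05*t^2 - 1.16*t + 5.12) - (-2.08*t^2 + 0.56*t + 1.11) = -0.09*t^5 + 0.28*t^4 + 3.48*t^3 + 0.0300000000000002*t^2 - 1.72*t + 4.01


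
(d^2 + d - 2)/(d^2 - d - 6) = (d - 1)/(d - 3)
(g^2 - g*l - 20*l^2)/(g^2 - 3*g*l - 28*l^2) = (g - 5*l)/(g - 7*l)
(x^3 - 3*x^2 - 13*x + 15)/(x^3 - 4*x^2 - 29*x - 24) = (x^2 - 6*x + 5)/(x^2 - 7*x - 8)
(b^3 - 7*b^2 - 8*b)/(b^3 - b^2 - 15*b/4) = 4*(-b^2 + 7*b + 8)/(-4*b^2 + 4*b + 15)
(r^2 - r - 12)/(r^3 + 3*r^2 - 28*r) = (r + 3)/(r*(r + 7))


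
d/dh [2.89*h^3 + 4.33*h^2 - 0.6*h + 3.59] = 8.67*h^2 + 8.66*h - 0.6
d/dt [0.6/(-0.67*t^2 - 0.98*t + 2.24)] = (0.804*t + 0.588)/(0.67*t^2 + 0.98*t - 2.24)^2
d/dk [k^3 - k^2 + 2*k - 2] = 3*k^2 - 2*k + 2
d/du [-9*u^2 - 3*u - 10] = -18*u - 3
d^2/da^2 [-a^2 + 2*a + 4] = -2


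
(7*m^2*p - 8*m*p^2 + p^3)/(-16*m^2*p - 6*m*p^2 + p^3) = (-7*m^2 + 8*m*p - p^2)/(16*m^2 + 6*m*p - p^2)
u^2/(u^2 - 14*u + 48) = u^2/(u^2 - 14*u + 48)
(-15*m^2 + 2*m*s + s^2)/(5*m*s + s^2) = (-3*m + s)/s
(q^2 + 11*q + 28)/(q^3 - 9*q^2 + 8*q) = (q^2 + 11*q + 28)/(q*(q^2 - 9*q + 8))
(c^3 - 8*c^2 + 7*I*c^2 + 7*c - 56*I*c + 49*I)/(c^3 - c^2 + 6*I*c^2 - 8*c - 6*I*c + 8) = (c^2 + 7*c*(-1 + I) - 49*I)/(c^2 + 6*I*c - 8)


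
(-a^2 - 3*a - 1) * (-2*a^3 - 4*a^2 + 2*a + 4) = 2*a^5 + 10*a^4 + 12*a^3 - 6*a^2 - 14*a - 4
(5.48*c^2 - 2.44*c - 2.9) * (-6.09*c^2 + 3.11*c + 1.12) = -33.3732*c^4 + 31.9024*c^3 + 16.2102*c^2 - 11.7518*c - 3.248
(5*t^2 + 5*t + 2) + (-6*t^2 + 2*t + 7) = -t^2 + 7*t + 9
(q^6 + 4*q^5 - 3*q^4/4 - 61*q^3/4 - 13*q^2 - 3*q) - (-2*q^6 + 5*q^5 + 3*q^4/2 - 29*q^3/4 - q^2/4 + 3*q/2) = 3*q^6 - q^5 - 9*q^4/4 - 8*q^3 - 51*q^2/4 - 9*q/2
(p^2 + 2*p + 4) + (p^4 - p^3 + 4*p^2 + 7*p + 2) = p^4 - p^3 + 5*p^2 + 9*p + 6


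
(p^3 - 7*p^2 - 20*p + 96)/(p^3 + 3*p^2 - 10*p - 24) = (p - 8)/(p + 2)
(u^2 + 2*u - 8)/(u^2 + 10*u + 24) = (u - 2)/(u + 6)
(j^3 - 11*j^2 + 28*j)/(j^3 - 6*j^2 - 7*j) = (j - 4)/(j + 1)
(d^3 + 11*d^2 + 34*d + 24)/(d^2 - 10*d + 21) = (d^3 + 11*d^2 + 34*d + 24)/(d^2 - 10*d + 21)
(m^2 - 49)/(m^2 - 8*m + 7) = (m + 7)/(m - 1)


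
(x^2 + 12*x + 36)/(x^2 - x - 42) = (x + 6)/(x - 7)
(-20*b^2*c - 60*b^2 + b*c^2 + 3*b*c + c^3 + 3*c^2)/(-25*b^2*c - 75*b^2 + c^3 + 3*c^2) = (4*b - c)/(5*b - c)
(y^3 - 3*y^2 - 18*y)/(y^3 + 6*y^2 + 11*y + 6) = y*(y - 6)/(y^2 + 3*y + 2)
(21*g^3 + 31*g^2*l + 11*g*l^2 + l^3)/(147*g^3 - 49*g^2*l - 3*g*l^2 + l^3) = (3*g^2 + 4*g*l + l^2)/(21*g^2 - 10*g*l + l^2)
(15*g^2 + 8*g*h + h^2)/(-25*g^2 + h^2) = (-3*g - h)/(5*g - h)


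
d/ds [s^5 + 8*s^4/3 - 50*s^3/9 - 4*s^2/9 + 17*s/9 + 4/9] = 5*s^4 + 32*s^3/3 - 50*s^2/3 - 8*s/9 + 17/9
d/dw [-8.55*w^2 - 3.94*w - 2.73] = -17.1*w - 3.94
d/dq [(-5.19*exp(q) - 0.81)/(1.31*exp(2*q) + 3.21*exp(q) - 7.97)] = (6.7989*exp(2*q) + 2.1222*exp(q) + 43.9644)*exp(q)/(1.7161*exp(4*q) + 8.4102*exp(3*q) - 10.5773*exp(2*q) - 51.1674*exp(q) + 63.5209)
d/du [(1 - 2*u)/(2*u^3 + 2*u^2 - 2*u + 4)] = (-u^3 - u^2 + u + (2*u - 1)*(3*u^2 + 2*u - 1)/2 - 2)/(u^3 + u^2 - u + 2)^2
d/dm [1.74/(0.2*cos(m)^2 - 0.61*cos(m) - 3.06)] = (0.696*cos(m) - 1.0614)*sin(m)/(-0.2*cos(m)^2 + 0.61*cos(m) + 3.06)^2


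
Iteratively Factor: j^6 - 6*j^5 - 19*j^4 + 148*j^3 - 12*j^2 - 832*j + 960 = (j + 4)*(j^5 - 10*j^4 + 21*j^3 + 64*j^2 - 268*j + 240) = (j - 2)*(j + 4)*(j^4 - 8*j^3 + 5*j^2 + 74*j - 120) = (j - 4)*(j - 2)*(j + 4)*(j^3 - 4*j^2 - 11*j + 30) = (j - 4)*(j - 2)*(j + 3)*(j + 4)*(j^2 - 7*j + 10) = (j - 4)*(j - 2)^2*(j + 3)*(j + 4)*(j - 5)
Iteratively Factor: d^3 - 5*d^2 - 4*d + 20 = (d - 2)*(d^2 - 3*d - 10) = (d - 5)*(d - 2)*(d + 2)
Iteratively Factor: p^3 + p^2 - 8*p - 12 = (p + 2)*(p^2 - p - 6) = (p + 2)^2*(p - 3)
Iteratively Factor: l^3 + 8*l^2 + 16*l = (l + 4)*(l^2 + 4*l) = l*(l + 4)*(l + 4)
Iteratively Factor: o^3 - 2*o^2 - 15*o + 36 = (o - 3)*(o^2 + o - 12) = (o - 3)^2*(o + 4)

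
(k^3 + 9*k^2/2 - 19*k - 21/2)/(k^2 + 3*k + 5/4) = 2*(k^2 + 4*k - 21)/(2*k + 5)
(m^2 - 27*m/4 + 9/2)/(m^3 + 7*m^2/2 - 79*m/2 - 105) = (4*m - 3)/(2*(2*m^2 + 19*m + 35))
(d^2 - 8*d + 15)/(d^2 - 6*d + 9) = (d - 5)/(d - 3)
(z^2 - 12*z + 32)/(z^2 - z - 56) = (z - 4)/(z + 7)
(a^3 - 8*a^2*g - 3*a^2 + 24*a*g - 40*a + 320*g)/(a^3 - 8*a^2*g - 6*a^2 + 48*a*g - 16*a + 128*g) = (a + 5)/(a + 2)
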